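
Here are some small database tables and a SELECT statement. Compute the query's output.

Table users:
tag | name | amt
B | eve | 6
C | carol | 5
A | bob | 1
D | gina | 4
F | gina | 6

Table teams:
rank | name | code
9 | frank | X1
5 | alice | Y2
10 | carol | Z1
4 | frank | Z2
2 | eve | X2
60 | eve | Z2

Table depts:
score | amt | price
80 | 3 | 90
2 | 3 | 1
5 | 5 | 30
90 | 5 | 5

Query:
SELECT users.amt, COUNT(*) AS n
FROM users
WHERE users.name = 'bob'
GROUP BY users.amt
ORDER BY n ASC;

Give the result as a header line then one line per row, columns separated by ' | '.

After WHERE (1 rows):
users.tag | users.name | users.amt
A | bob | 1
After GROUP BY (1 rows):
users.amt | n
1 | 1
After ORDER BY (1 rows):
users.amt | n
1 | 1

== RESULT ==
users.amt | n
1 | 1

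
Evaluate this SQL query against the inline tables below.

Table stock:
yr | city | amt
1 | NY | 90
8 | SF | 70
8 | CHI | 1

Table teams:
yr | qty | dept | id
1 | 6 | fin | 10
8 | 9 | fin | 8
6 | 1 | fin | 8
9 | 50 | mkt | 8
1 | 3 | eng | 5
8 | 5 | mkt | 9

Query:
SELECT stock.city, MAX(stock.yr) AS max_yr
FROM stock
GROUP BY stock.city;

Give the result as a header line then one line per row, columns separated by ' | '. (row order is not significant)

After GROUP BY (3 rows):
stock.city | max_yr
NY | 1
SF | 8
CHI | 8

== RESULT ==
stock.city | max_yr
NY | 1
SF | 8
CHI | 8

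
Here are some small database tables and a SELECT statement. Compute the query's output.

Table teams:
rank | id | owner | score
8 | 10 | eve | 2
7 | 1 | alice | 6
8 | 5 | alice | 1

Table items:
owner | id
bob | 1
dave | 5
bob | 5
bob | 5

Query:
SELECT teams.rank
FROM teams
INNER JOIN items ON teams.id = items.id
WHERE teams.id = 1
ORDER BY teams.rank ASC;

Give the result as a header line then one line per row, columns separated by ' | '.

== RESULT ==
teams.rank
7

Derivation:
After JOIN items (4 rows):
teams.rank | teams.id | teams.owner | teams.score | items.owner | items.id
7 | 1 | alice | 6 | bob | 1
8 | 5 | alice | 1 | dave | 5
8 | 5 | alice | 1 | bob | 5
8 | 5 | alice | 1 | bob | 5
After WHERE (1 rows):
teams.rank | teams.id | teams.owner | teams.score | items.owner | items.id
7 | 1 | alice | 6 | bob | 1
After SELECT (1 rows):
teams.rank
7
After ORDER BY (1 rows):
teams.rank
7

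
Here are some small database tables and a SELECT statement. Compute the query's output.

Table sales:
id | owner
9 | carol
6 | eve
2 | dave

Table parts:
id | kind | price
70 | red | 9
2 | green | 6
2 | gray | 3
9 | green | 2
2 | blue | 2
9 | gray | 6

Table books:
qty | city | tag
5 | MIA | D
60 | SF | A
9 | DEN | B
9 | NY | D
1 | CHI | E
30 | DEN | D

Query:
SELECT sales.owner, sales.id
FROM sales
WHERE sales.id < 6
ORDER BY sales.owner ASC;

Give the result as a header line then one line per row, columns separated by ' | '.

After WHERE (1 rows):
sales.id | sales.owner
2 | dave
After SELECT (1 rows):
sales.owner | sales.id
dave | 2
After ORDER BY (1 rows):
sales.owner | sales.id
dave | 2

== RESULT ==
sales.owner | sales.id
dave | 2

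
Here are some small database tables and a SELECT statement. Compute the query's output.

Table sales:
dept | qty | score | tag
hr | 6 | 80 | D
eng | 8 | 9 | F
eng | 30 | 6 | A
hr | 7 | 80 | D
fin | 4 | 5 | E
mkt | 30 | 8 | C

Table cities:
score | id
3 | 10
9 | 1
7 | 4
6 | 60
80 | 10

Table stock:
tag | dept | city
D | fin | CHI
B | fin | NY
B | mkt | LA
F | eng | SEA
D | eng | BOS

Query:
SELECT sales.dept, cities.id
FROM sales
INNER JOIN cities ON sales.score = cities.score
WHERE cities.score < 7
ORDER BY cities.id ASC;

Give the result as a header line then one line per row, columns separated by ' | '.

After JOIN cities (4 rows):
sales.dept | sales.qty | sales.score | sales.tag | cities.score | cities.id
hr | 6 | 80 | D | 80 | 10
eng | 8 | 9 | F | 9 | 1
eng | 30 | 6 | A | 6 | 60
hr | 7 | 80 | D | 80 | 10
After WHERE (1 rows):
sales.dept | sales.qty | sales.score | sales.tag | cities.score | cities.id
eng | 30 | 6 | A | 6 | 60
After SELECT (1 rows):
sales.dept | cities.id
eng | 60
After ORDER BY (1 rows):
sales.dept | cities.id
eng | 60

== RESULT ==
sales.dept | cities.id
eng | 60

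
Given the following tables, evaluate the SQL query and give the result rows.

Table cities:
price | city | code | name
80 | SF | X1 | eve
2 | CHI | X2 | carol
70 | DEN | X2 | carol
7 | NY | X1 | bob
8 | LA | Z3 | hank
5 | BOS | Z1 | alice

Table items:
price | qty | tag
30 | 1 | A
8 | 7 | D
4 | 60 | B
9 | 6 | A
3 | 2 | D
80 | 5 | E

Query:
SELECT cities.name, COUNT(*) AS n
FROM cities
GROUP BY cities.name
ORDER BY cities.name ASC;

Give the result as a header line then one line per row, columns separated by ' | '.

== RESULT ==
cities.name | n
alice | 1
bob | 1
carol | 2
eve | 1
hank | 1

Derivation:
After GROUP BY (5 rows):
cities.name | n
eve | 1
carol | 2
bob | 1
hank | 1
alice | 1
After ORDER BY (5 rows):
cities.name | n
alice | 1
bob | 1
carol | 2
eve | 1
hank | 1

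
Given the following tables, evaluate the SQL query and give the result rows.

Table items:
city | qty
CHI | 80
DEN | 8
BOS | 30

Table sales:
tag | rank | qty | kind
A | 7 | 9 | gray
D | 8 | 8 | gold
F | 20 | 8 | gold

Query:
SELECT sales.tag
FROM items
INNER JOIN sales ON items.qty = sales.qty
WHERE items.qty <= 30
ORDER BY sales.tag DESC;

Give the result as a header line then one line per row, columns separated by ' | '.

After JOIN sales (2 rows):
items.city | items.qty | sales.tag | sales.rank | sales.qty | sales.kind
DEN | 8 | D | 8 | 8 | gold
DEN | 8 | F | 20 | 8 | gold
After WHERE (2 rows):
items.city | items.qty | sales.tag | sales.rank | sales.qty | sales.kind
DEN | 8 | D | 8 | 8 | gold
DEN | 8 | F | 20 | 8 | gold
After SELECT (2 rows):
sales.tag
D
F
After ORDER BY (2 rows):
sales.tag
F
D

== RESULT ==
sales.tag
F
D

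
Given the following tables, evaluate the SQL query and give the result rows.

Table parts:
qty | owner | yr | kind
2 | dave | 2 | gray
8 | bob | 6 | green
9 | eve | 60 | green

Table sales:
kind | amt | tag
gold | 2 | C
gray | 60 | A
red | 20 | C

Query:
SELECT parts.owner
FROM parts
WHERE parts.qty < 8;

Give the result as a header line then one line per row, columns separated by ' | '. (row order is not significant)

== RESULT ==
parts.owner
dave

Derivation:
After WHERE (1 rows):
parts.qty | parts.owner | parts.yr | parts.kind
2 | dave | 2 | gray
After SELECT (1 rows):
parts.owner
dave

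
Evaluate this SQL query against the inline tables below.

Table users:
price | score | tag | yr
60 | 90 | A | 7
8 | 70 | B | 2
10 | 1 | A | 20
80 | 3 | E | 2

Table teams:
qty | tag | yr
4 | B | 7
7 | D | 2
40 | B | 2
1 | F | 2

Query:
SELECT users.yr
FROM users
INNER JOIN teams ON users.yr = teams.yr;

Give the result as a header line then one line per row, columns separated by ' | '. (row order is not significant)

After JOIN teams (7 rows):
users.price | users.score | users.tag | users.yr | teams.qty | teams.tag | teams.yr
60 | 90 | A | 7 | 4 | B | 7
8 | 70 | B | 2 | 7 | D | 2
8 | 70 | B | 2 | 40 | B | 2
8 | 70 | B | 2 | 1 | F | 2
80 | 3 | E | 2 | 7 | D | 2
80 | 3 | E | 2 | 40 | B | 2
80 | 3 | E | 2 | 1 | F | 2
After SELECT (7 rows):
users.yr
7
2
2
2
2
2
2

== RESULT ==
users.yr
7
2
2
2
2
2
2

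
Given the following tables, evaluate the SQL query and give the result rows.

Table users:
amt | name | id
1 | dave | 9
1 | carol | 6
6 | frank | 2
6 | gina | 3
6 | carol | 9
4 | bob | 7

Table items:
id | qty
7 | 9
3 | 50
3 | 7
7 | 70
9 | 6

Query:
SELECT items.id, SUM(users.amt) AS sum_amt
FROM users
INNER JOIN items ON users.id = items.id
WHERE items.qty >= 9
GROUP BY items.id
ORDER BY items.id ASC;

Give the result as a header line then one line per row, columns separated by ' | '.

After JOIN items (6 rows):
users.amt | users.name | users.id | items.id | items.qty
1 | dave | 9 | 9 | 6
6 | gina | 3 | 3 | 50
6 | gina | 3 | 3 | 7
6 | carol | 9 | 9 | 6
4 | bob | 7 | 7 | 9
4 | bob | 7 | 7 | 70
After WHERE (3 rows):
users.amt | users.name | users.id | items.id | items.qty
6 | gina | 3 | 3 | 50
4 | bob | 7 | 7 | 9
4 | bob | 7 | 7 | 70
After GROUP BY (2 rows):
items.id | sum_amt
3 | 6
7 | 8
After ORDER BY (2 rows):
items.id | sum_amt
3 | 6
7 | 8

== RESULT ==
items.id | sum_amt
3 | 6
7 | 8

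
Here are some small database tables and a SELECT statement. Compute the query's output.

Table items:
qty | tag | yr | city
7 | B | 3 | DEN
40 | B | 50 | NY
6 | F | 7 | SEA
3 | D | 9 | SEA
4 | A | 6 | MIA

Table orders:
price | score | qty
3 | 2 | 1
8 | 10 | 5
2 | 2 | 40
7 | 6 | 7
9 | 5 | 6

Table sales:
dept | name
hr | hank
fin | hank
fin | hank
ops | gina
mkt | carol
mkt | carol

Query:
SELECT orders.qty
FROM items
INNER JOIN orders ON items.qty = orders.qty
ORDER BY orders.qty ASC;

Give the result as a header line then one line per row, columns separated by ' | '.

== RESULT ==
orders.qty
6
7
40

Derivation:
After JOIN orders (3 rows):
items.qty | items.tag | items.yr | items.city | orders.price | orders.score | orders.qty
7 | B | 3 | DEN | 7 | 6 | 7
40 | B | 50 | NY | 2 | 2 | 40
6 | F | 7 | SEA | 9 | 5 | 6
After SELECT (3 rows):
orders.qty
7
40
6
After ORDER BY (3 rows):
orders.qty
6
7
40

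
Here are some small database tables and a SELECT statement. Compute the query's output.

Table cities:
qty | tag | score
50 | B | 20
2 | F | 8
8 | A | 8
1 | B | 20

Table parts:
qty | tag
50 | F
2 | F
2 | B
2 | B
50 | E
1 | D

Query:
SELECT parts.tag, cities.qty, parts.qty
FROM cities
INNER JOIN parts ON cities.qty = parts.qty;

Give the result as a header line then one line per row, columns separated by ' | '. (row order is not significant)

== RESULT ==
parts.tag | cities.qty | parts.qty
F | 50 | 50
E | 50 | 50
F | 2 | 2
B | 2 | 2
B | 2 | 2
D | 1 | 1

Derivation:
After JOIN parts (6 rows):
cities.qty | cities.tag | cities.score | parts.qty | parts.tag
50 | B | 20 | 50 | F
50 | B | 20 | 50 | E
2 | F | 8 | 2 | F
2 | F | 8 | 2 | B
2 | F | 8 | 2 | B
1 | B | 20 | 1 | D
After SELECT (6 rows):
parts.tag | cities.qty | parts.qty
F | 50 | 50
E | 50 | 50
F | 2 | 2
B | 2 | 2
B | 2 | 2
D | 1 | 1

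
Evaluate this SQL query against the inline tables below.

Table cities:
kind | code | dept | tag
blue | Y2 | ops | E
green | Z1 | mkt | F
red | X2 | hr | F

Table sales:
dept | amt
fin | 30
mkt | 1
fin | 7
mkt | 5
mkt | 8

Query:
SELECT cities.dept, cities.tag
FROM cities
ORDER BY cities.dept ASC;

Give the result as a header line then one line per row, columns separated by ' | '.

After SELECT (3 rows):
cities.dept | cities.tag
ops | E
mkt | F
hr | F
After ORDER BY (3 rows):
cities.dept | cities.tag
hr | F
mkt | F
ops | E

== RESULT ==
cities.dept | cities.tag
hr | F
mkt | F
ops | E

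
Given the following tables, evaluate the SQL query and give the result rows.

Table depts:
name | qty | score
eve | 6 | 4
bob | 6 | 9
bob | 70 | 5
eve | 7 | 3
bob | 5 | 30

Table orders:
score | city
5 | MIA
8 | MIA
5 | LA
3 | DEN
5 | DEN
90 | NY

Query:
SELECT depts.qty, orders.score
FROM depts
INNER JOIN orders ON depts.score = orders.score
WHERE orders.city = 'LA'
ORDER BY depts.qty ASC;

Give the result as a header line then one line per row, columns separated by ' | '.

== RESULT ==
depts.qty | orders.score
70 | 5

Derivation:
After JOIN orders (4 rows):
depts.name | depts.qty | depts.score | orders.score | orders.city
bob | 70 | 5 | 5 | MIA
bob | 70 | 5 | 5 | LA
bob | 70 | 5 | 5 | DEN
eve | 7 | 3 | 3 | DEN
After WHERE (1 rows):
depts.name | depts.qty | depts.score | orders.score | orders.city
bob | 70 | 5 | 5 | LA
After SELECT (1 rows):
depts.qty | orders.score
70 | 5
After ORDER BY (1 rows):
depts.qty | orders.score
70 | 5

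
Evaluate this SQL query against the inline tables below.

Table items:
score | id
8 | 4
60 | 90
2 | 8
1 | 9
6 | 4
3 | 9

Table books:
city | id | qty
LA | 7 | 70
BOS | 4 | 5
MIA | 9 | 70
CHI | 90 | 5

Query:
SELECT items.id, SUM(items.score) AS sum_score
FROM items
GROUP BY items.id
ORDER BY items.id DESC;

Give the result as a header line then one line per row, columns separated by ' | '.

== RESULT ==
items.id | sum_score
90 | 60
9 | 4
8 | 2
4 | 14

Derivation:
After GROUP BY (4 rows):
items.id | sum_score
4 | 14
90 | 60
8 | 2
9 | 4
After ORDER BY (4 rows):
items.id | sum_score
90 | 60
9 | 4
8 | 2
4 | 14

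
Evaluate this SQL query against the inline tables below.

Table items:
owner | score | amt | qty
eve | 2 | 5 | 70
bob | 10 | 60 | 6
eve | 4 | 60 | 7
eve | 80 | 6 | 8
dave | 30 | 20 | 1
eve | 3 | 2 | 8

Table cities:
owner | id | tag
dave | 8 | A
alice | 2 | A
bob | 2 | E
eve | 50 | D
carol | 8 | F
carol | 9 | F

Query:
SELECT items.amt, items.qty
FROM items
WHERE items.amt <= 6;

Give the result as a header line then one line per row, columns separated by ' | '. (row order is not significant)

After WHERE (3 rows):
items.owner | items.score | items.amt | items.qty
eve | 2 | 5 | 70
eve | 80 | 6 | 8
eve | 3 | 2 | 8
After SELECT (3 rows):
items.amt | items.qty
5 | 70
6 | 8
2 | 8

== RESULT ==
items.amt | items.qty
5 | 70
6 | 8
2 | 8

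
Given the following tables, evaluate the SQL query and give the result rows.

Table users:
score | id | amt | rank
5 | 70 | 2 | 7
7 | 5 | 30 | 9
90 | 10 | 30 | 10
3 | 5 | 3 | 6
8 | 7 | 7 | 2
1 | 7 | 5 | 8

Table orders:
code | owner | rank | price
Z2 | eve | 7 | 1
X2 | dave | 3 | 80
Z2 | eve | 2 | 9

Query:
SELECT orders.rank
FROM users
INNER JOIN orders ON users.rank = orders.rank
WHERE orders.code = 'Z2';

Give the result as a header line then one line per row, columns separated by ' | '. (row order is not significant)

After JOIN orders (2 rows):
users.score | users.id | users.amt | users.rank | orders.code | orders.owner | orders.rank | orders.price
5 | 70 | 2 | 7 | Z2 | eve | 7 | 1
8 | 7 | 7 | 2 | Z2 | eve | 2 | 9
After WHERE (2 rows):
users.score | users.id | users.amt | users.rank | orders.code | orders.owner | orders.rank | orders.price
5 | 70 | 2 | 7 | Z2 | eve | 7 | 1
8 | 7 | 7 | 2 | Z2 | eve | 2 | 9
After SELECT (2 rows):
orders.rank
7
2

== RESULT ==
orders.rank
7
2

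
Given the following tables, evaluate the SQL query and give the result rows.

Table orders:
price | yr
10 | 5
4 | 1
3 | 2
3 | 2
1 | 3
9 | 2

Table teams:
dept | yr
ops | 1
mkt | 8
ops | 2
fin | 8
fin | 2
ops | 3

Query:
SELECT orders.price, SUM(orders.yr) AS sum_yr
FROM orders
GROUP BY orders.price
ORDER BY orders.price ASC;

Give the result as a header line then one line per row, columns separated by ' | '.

== RESULT ==
orders.price | sum_yr
1 | 3
3 | 4
4 | 1
9 | 2
10 | 5

Derivation:
After GROUP BY (5 rows):
orders.price | sum_yr
10 | 5
4 | 1
3 | 4
1 | 3
9 | 2
After ORDER BY (5 rows):
orders.price | sum_yr
1 | 3
3 | 4
4 | 1
9 | 2
10 | 5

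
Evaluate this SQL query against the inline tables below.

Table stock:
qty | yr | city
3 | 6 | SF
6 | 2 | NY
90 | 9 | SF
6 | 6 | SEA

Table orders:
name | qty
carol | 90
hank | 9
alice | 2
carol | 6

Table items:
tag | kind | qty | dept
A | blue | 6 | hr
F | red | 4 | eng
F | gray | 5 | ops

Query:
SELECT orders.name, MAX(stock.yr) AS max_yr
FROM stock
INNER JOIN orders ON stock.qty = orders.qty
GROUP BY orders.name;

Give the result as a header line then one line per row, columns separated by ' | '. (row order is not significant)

== RESULT ==
orders.name | max_yr
carol | 9

Derivation:
After JOIN orders (3 rows):
stock.qty | stock.yr | stock.city | orders.name | orders.qty
6 | 2 | NY | carol | 6
90 | 9 | SF | carol | 90
6 | 6 | SEA | carol | 6
After GROUP BY (1 rows):
orders.name | max_yr
carol | 9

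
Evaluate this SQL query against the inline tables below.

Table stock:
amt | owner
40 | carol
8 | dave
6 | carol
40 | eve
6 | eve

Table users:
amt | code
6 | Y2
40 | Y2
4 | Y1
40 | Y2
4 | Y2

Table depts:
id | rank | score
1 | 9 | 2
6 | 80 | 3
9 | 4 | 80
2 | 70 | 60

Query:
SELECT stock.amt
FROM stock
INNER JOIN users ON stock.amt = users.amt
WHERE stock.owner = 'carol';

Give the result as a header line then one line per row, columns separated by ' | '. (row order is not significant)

After JOIN users (6 rows):
stock.amt | stock.owner | users.amt | users.code
40 | carol | 40 | Y2
40 | carol | 40 | Y2
6 | carol | 6 | Y2
40 | eve | 40 | Y2
40 | eve | 40 | Y2
6 | eve | 6 | Y2
After WHERE (3 rows):
stock.amt | stock.owner | users.amt | users.code
40 | carol | 40 | Y2
40 | carol | 40 | Y2
6 | carol | 6 | Y2
After SELECT (3 rows):
stock.amt
40
40
6

== RESULT ==
stock.amt
40
40
6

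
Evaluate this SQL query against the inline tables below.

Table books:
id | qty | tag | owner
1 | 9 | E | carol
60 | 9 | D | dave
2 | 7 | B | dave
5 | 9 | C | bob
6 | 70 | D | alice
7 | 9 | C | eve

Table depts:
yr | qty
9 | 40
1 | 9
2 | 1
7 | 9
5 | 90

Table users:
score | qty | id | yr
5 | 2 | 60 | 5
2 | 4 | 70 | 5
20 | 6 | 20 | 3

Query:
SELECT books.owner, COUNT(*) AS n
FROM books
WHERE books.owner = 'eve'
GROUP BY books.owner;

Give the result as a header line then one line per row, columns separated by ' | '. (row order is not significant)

After WHERE (1 rows):
books.id | books.qty | books.tag | books.owner
7 | 9 | C | eve
After GROUP BY (1 rows):
books.owner | n
eve | 1

== RESULT ==
books.owner | n
eve | 1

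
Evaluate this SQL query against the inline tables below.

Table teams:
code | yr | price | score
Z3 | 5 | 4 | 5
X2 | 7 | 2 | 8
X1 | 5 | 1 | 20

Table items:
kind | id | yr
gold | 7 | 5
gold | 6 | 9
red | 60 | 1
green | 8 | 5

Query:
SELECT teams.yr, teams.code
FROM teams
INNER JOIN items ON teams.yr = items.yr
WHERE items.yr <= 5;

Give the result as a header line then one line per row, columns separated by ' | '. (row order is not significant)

== RESULT ==
teams.yr | teams.code
5 | Z3
5 | Z3
5 | X1
5 | X1

Derivation:
After JOIN items (4 rows):
teams.code | teams.yr | teams.price | teams.score | items.kind | items.id | items.yr
Z3 | 5 | 4 | 5 | gold | 7 | 5
Z3 | 5 | 4 | 5 | green | 8 | 5
X1 | 5 | 1 | 20 | gold | 7 | 5
X1 | 5 | 1 | 20 | green | 8 | 5
After WHERE (4 rows):
teams.code | teams.yr | teams.price | teams.score | items.kind | items.id | items.yr
Z3 | 5 | 4 | 5 | gold | 7 | 5
Z3 | 5 | 4 | 5 | green | 8 | 5
X1 | 5 | 1 | 20 | gold | 7 | 5
X1 | 5 | 1 | 20 | green | 8 | 5
After SELECT (4 rows):
teams.yr | teams.code
5 | Z3
5 | Z3
5 | X1
5 | X1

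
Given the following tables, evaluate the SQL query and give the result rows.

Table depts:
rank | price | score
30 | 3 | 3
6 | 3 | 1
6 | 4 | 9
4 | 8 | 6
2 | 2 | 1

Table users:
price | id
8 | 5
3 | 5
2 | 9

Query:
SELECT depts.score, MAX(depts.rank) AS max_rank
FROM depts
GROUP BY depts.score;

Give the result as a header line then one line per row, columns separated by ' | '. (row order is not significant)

After GROUP BY (4 rows):
depts.score | max_rank
3 | 30
1 | 6
9 | 6
6 | 4

== RESULT ==
depts.score | max_rank
3 | 30
1 | 6
9 | 6
6 | 4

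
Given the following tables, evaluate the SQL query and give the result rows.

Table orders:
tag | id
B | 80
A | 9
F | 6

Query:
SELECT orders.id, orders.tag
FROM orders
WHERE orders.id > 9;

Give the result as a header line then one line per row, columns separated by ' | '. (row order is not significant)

After WHERE (1 rows):
orders.tag | orders.id
B | 80
After SELECT (1 rows):
orders.id | orders.tag
80 | B

== RESULT ==
orders.id | orders.tag
80 | B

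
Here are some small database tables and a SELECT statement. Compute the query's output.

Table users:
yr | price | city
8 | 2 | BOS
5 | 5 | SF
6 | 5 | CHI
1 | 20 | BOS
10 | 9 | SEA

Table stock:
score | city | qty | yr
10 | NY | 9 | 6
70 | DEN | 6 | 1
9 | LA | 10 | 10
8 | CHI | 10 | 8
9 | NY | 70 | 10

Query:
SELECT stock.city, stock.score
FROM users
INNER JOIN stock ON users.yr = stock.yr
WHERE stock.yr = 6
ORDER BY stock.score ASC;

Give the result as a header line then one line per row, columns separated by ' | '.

After JOIN stock (5 rows):
users.yr | users.price | users.city | stock.score | stock.city | stock.qty | stock.yr
8 | 2 | BOS | 8 | CHI | 10 | 8
6 | 5 | CHI | 10 | NY | 9 | 6
1 | 20 | BOS | 70 | DEN | 6 | 1
10 | 9 | SEA | 9 | LA | 10 | 10
10 | 9 | SEA | 9 | NY | 70 | 10
After WHERE (1 rows):
users.yr | users.price | users.city | stock.score | stock.city | stock.qty | stock.yr
6 | 5 | CHI | 10 | NY | 9 | 6
After SELECT (1 rows):
stock.city | stock.score
NY | 10
After ORDER BY (1 rows):
stock.city | stock.score
NY | 10

== RESULT ==
stock.city | stock.score
NY | 10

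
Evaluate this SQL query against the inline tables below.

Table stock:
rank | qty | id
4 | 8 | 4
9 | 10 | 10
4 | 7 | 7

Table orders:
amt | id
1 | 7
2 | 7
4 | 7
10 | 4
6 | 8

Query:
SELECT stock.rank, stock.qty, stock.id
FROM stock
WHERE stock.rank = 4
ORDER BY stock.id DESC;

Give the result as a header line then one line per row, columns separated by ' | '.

== RESULT ==
stock.rank | stock.qty | stock.id
4 | 7 | 7
4 | 8 | 4

Derivation:
After WHERE (2 rows):
stock.rank | stock.qty | stock.id
4 | 8 | 4
4 | 7 | 7
After SELECT (2 rows):
stock.rank | stock.qty | stock.id
4 | 8 | 4
4 | 7 | 7
After ORDER BY (2 rows):
stock.rank | stock.qty | stock.id
4 | 7 | 7
4 | 8 | 4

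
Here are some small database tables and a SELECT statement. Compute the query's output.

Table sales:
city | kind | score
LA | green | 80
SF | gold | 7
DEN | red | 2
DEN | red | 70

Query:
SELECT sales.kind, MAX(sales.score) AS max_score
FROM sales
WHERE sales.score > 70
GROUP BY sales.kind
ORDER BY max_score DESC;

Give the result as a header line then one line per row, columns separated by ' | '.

After WHERE (1 rows):
sales.city | sales.kind | sales.score
LA | green | 80
After GROUP BY (1 rows):
sales.kind | max_score
green | 80
After ORDER BY (1 rows):
sales.kind | max_score
green | 80

== RESULT ==
sales.kind | max_score
green | 80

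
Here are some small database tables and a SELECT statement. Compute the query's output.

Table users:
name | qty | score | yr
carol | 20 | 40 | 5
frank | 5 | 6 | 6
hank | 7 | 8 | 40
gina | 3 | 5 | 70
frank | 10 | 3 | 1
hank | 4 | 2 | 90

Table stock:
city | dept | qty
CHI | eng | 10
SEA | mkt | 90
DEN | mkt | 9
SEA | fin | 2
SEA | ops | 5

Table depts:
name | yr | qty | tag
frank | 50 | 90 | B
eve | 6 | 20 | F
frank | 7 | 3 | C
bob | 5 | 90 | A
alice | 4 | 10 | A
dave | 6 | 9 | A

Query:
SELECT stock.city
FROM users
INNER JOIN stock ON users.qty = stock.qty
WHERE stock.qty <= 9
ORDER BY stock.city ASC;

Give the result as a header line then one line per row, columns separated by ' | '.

After JOIN stock (2 rows):
users.name | users.qty | users.score | users.yr | stock.city | stock.dept | stock.qty
frank | 5 | 6 | 6 | SEA | ops | 5
frank | 10 | 3 | 1 | CHI | eng | 10
After WHERE (1 rows):
users.name | users.qty | users.score | users.yr | stock.city | stock.dept | stock.qty
frank | 5 | 6 | 6 | SEA | ops | 5
After SELECT (1 rows):
stock.city
SEA
After ORDER BY (1 rows):
stock.city
SEA

== RESULT ==
stock.city
SEA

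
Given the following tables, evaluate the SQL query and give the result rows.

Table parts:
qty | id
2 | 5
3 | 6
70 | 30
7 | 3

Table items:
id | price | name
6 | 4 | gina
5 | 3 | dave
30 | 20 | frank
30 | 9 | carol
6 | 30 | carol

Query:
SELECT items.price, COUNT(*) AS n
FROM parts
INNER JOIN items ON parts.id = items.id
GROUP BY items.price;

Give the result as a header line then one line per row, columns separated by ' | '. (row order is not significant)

== RESULT ==
items.price | n
3 | 1
4 | 1
30 | 1
20 | 1
9 | 1

Derivation:
After JOIN items (5 rows):
parts.qty | parts.id | items.id | items.price | items.name
2 | 5 | 5 | 3 | dave
3 | 6 | 6 | 4 | gina
3 | 6 | 6 | 30 | carol
70 | 30 | 30 | 20 | frank
70 | 30 | 30 | 9 | carol
After GROUP BY (5 rows):
items.price | n
3 | 1
4 | 1
30 | 1
20 | 1
9 | 1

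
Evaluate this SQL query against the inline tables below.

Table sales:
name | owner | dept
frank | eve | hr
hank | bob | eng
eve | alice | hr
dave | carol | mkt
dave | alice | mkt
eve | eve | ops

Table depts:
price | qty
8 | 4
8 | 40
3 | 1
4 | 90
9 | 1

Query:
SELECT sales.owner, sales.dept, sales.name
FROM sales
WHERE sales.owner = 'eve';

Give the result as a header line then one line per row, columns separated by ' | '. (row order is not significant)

== RESULT ==
sales.owner | sales.dept | sales.name
eve | hr | frank
eve | ops | eve

Derivation:
After WHERE (2 rows):
sales.name | sales.owner | sales.dept
frank | eve | hr
eve | eve | ops
After SELECT (2 rows):
sales.owner | sales.dept | sales.name
eve | hr | frank
eve | ops | eve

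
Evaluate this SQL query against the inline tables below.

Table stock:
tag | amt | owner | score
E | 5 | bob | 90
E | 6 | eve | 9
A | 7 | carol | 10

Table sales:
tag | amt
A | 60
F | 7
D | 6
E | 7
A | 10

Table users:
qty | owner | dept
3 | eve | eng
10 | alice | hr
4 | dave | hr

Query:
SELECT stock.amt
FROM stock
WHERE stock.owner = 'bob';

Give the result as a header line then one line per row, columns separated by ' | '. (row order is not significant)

After WHERE (1 rows):
stock.tag | stock.amt | stock.owner | stock.score
E | 5 | bob | 90
After SELECT (1 rows):
stock.amt
5

== RESULT ==
stock.amt
5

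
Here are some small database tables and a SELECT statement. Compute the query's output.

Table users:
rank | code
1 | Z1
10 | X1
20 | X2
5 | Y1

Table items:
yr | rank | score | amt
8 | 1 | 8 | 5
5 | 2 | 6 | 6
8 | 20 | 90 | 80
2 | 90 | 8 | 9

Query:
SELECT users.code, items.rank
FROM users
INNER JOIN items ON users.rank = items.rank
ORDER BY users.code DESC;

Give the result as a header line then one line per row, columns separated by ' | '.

After JOIN items (2 rows):
users.rank | users.code | items.yr | items.rank | items.score | items.amt
1 | Z1 | 8 | 1 | 8 | 5
20 | X2 | 8 | 20 | 90 | 80
After SELECT (2 rows):
users.code | items.rank
Z1 | 1
X2 | 20
After ORDER BY (2 rows):
users.code | items.rank
Z1 | 1
X2 | 20

== RESULT ==
users.code | items.rank
Z1 | 1
X2 | 20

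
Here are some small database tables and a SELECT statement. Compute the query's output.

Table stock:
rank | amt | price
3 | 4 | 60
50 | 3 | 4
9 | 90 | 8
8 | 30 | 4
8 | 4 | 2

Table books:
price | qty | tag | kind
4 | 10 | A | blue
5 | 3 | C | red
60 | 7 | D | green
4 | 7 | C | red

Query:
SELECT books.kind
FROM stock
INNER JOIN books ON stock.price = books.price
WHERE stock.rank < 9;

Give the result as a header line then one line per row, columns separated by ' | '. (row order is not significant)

After JOIN books (5 rows):
stock.rank | stock.amt | stock.price | books.price | books.qty | books.tag | books.kind
3 | 4 | 60 | 60 | 7 | D | green
50 | 3 | 4 | 4 | 10 | A | blue
50 | 3 | 4 | 4 | 7 | C | red
8 | 30 | 4 | 4 | 10 | A | blue
8 | 30 | 4 | 4 | 7 | C | red
After WHERE (3 rows):
stock.rank | stock.amt | stock.price | books.price | books.qty | books.tag | books.kind
3 | 4 | 60 | 60 | 7 | D | green
8 | 30 | 4 | 4 | 10 | A | blue
8 | 30 | 4 | 4 | 7 | C | red
After SELECT (3 rows):
books.kind
green
blue
red

== RESULT ==
books.kind
green
blue
red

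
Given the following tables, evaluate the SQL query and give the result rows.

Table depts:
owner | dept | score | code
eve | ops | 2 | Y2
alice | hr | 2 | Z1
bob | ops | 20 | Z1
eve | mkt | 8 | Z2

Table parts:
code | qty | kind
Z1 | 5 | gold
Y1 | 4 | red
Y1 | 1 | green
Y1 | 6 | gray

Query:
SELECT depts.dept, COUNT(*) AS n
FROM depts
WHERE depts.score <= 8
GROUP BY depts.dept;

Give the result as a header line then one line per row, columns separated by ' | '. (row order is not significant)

== RESULT ==
depts.dept | n
ops | 1
hr | 1
mkt | 1

Derivation:
After WHERE (3 rows):
depts.owner | depts.dept | depts.score | depts.code
eve | ops | 2 | Y2
alice | hr | 2 | Z1
eve | mkt | 8 | Z2
After GROUP BY (3 rows):
depts.dept | n
ops | 1
hr | 1
mkt | 1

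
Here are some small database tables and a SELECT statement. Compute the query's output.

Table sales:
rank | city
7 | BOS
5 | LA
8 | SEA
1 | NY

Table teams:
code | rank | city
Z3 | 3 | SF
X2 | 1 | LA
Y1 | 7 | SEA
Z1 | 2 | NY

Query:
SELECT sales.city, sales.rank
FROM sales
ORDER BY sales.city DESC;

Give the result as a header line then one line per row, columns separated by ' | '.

After SELECT (4 rows):
sales.city | sales.rank
BOS | 7
LA | 5
SEA | 8
NY | 1
After ORDER BY (4 rows):
sales.city | sales.rank
SEA | 8
NY | 1
LA | 5
BOS | 7

== RESULT ==
sales.city | sales.rank
SEA | 8
NY | 1
LA | 5
BOS | 7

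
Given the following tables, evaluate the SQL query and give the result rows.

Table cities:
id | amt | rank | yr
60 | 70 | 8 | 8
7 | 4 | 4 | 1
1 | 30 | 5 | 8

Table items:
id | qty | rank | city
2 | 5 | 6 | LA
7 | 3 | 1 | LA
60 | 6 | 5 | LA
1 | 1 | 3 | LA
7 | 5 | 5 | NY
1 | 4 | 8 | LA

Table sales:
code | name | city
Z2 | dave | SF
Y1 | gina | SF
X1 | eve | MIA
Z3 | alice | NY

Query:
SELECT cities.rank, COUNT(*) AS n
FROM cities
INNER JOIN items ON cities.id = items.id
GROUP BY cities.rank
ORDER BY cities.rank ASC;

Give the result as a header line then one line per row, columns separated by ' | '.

After JOIN items (5 rows):
cities.id | cities.amt | cities.rank | cities.yr | items.id | items.qty | items.rank | items.city
60 | 70 | 8 | 8 | 60 | 6 | 5 | LA
7 | 4 | 4 | 1 | 7 | 3 | 1 | LA
7 | 4 | 4 | 1 | 7 | 5 | 5 | NY
1 | 30 | 5 | 8 | 1 | 1 | 3 | LA
1 | 30 | 5 | 8 | 1 | 4 | 8 | LA
After GROUP BY (3 rows):
cities.rank | n
8 | 1
4 | 2
5 | 2
After ORDER BY (3 rows):
cities.rank | n
4 | 2
5 | 2
8 | 1

== RESULT ==
cities.rank | n
4 | 2
5 | 2
8 | 1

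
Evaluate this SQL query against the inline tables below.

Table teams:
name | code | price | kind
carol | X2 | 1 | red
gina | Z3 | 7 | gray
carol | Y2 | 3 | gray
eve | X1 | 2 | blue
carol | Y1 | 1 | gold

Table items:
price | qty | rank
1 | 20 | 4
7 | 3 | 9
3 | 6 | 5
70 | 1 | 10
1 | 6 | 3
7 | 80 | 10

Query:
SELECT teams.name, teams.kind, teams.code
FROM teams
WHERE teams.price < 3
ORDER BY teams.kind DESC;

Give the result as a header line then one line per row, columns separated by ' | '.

== RESULT ==
teams.name | teams.kind | teams.code
carol | red | X2
carol | gold | Y1
eve | blue | X1

Derivation:
After WHERE (3 rows):
teams.name | teams.code | teams.price | teams.kind
carol | X2 | 1 | red
eve | X1 | 2 | blue
carol | Y1 | 1 | gold
After SELECT (3 rows):
teams.name | teams.kind | teams.code
carol | red | X2
eve | blue | X1
carol | gold | Y1
After ORDER BY (3 rows):
teams.name | teams.kind | teams.code
carol | red | X2
carol | gold | Y1
eve | blue | X1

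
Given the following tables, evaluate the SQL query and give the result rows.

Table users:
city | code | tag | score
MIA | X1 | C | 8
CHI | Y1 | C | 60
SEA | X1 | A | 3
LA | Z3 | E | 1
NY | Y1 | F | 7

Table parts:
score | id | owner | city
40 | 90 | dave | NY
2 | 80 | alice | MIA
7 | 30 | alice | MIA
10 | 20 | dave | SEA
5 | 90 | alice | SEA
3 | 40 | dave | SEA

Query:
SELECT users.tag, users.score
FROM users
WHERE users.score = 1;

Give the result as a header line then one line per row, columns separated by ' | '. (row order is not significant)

== RESULT ==
users.tag | users.score
E | 1

Derivation:
After WHERE (1 rows):
users.city | users.code | users.tag | users.score
LA | Z3 | E | 1
After SELECT (1 rows):
users.tag | users.score
E | 1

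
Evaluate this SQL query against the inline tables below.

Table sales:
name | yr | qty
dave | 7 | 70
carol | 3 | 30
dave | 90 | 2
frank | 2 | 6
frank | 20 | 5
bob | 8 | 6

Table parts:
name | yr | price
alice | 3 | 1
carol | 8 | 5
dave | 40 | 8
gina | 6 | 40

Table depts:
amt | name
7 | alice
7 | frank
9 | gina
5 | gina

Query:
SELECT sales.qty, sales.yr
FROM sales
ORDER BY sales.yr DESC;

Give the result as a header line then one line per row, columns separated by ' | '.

After SELECT (6 rows):
sales.qty | sales.yr
70 | 7
30 | 3
2 | 90
6 | 2
5 | 20
6 | 8
After ORDER BY (6 rows):
sales.qty | sales.yr
2 | 90
5 | 20
6 | 8
70 | 7
30 | 3
6 | 2

== RESULT ==
sales.qty | sales.yr
2 | 90
5 | 20
6 | 8
70 | 7
30 | 3
6 | 2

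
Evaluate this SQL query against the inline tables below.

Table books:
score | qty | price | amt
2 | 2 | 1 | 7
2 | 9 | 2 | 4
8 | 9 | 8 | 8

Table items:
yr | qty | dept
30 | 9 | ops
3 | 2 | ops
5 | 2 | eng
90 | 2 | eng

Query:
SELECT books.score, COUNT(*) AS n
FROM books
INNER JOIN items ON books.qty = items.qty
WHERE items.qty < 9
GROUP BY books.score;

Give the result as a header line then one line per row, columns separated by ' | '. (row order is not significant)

== RESULT ==
books.score | n
2 | 3

Derivation:
After JOIN items (5 rows):
books.score | books.qty | books.price | books.amt | items.yr | items.qty | items.dept
2 | 2 | 1 | 7 | 3 | 2 | ops
2 | 2 | 1 | 7 | 5 | 2 | eng
2 | 2 | 1 | 7 | 90 | 2 | eng
2 | 9 | 2 | 4 | 30 | 9 | ops
8 | 9 | 8 | 8 | 30 | 9 | ops
After WHERE (3 rows):
books.score | books.qty | books.price | books.amt | items.yr | items.qty | items.dept
2 | 2 | 1 | 7 | 3 | 2 | ops
2 | 2 | 1 | 7 | 5 | 2 | eng
2 | 2 | 1 | 7 | 90 | 2 | eng
After GROUP BY (1 rows):
books.score | n
2 | 3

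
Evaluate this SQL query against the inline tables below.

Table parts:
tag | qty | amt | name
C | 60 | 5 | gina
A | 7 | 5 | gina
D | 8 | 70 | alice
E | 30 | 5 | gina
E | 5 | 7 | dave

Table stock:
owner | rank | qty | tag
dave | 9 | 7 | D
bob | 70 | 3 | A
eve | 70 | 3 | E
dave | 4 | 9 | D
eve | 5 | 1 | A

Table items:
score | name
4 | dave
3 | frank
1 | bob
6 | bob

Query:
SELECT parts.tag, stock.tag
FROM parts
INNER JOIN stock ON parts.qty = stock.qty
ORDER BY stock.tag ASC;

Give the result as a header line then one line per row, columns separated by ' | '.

After JOIN stock (1 rows):
parts.tag | parts.qty | parts.amt | parts.name | stock.owner | stock.rank | stock.qty | stock.tag
A | 7 | 5 | gina | dave | 9 | 7 | D
After SELECT (1 rows):
parts.tag | stock.tag
A | D
After ORDER BY (1 rows):
parts.tag | stock.tag
A | D

== RESULT ==
parts.tag | stock.tag
A | D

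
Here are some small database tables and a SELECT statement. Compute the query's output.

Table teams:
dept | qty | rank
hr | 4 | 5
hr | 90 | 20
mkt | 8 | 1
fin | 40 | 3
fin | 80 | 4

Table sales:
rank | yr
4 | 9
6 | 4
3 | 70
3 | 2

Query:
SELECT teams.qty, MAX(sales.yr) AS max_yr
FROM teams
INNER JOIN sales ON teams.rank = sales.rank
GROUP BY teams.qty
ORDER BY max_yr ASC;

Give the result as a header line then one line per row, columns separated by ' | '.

== RESULT ==
teams.qty | max_yr
80 | 9
40 | 70

Derivation:
After JOIN sales (3 rows):
teams.dept | teams.qty | teams.rank | sales.rank | sales.yr
fin | 40 | 3 | 3 | 70
fin | 40 | 3 | 3 | 2
fin | 80 | 4 | 4 | 9
After GROUP BY (2 rows):
teams.qty | max_yr
40 | 70
80 | 9
After ORDER BY (2 rows):
teams.qty | max_yr
80 | 9
40 | 70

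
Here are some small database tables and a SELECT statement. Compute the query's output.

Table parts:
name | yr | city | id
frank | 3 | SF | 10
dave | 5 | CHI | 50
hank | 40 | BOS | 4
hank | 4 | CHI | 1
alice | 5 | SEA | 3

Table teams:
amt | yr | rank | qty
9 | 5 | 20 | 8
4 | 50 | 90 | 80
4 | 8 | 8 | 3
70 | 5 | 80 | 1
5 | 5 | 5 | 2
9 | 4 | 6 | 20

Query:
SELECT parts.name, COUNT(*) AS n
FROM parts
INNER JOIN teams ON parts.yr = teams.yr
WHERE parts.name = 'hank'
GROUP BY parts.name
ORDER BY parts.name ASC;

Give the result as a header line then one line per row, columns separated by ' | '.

After JOIN teams (7 rows):
parts.name | parts.yr | parts.city | parts.id | teams.amt | teams.yr | teams.rank | teams.qty
dave | 5 | CHI | 50 | 9 | 5 | 20 | 8
dave | 5 | CHI | 50 | 70 | 5 | 80 | 1
dave | 5 | CHI | 50 | 5 | 5 | 5 | 2
hank | 4 | CHI | 1 | 9 | 4 | 6 | 20
alice | 5 | SEA | 3 | 9 | 5 | 20 | 8
alice | 5 | SEA | 3 | 70 | 5 | 80 | 1
alice | 5 | SEA | 3 | 5 | 5 | 5 | 2
After WHERE (1 rows):
parts.name | parts.yr | parts.city | parts.id | teams.amt | teams.yr | teams.rank | teams.qty
hank | 4 | CHI | 1 | 9 | 4 | 6 | 20
After GROUP BY (1 rows):
parts.name | n
hank | 1
After ORDER BY (1 rows):
parts.name | n
hank | 1

== RESULT ==
parts.name | n
hank | 1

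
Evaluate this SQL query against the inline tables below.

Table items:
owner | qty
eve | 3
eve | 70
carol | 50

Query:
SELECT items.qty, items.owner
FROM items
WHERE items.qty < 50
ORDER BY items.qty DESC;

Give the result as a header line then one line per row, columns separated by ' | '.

== RESULT ==
items.qty | items.owner
3 | eve

Derivation:
After WHERE (1 rows):
items.owner | items.qty
eve | 3
After SELECT (1 rows):
items.qty | items.owner
3 | eve
After ORDER BY (1 rows):
items.qty | items.owner
3 | eve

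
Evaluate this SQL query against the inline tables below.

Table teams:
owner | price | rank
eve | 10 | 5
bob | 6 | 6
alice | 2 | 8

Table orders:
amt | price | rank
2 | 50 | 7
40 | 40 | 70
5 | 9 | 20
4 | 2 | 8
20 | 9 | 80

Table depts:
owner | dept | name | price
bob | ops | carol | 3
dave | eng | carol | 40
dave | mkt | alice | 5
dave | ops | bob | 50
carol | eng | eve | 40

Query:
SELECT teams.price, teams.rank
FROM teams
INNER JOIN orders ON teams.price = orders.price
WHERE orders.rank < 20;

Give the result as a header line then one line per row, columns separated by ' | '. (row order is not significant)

== RESULT ==
teams.price | teams.rank
2 | 8

Derivation:
After JOIN orders (1 rows):
teams.owner | teams.price | teams.rank | orders.amt | orders.price | orders.rank
alice | 2 | 8 | 4 | 2 | 8
After WHERE (1 rows):
teams.owner | teams.price | teams.rank | orders.amt | orders.price | orders.rank
alice | 2 | 8 | 4 | 2 | 8
After SELECT (1 rows):
teams.price | teams.rank
2 | 8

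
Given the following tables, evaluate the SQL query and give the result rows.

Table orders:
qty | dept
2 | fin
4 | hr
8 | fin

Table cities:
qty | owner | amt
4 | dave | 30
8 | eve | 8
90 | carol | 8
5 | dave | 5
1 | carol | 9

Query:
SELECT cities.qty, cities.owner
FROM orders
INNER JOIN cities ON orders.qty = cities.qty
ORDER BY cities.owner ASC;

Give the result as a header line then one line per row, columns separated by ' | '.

After JOIN cities (2 rows):
orders.qty | orders.dept | cities.qty | cities.owner | cities.amt
4 | hr | 4 | dave | 30
8 | fin | 8 | eve | 8
After SELECT (2 rows):
cities.qty | cities.owner
4 | dave
8 | eve
After ORDER BY (2 rows):
cities.qty | cities.owner
4 | dave
8 | eve

== RESULT ==
cities.qty | cities.owner
4 | dave
8 | eve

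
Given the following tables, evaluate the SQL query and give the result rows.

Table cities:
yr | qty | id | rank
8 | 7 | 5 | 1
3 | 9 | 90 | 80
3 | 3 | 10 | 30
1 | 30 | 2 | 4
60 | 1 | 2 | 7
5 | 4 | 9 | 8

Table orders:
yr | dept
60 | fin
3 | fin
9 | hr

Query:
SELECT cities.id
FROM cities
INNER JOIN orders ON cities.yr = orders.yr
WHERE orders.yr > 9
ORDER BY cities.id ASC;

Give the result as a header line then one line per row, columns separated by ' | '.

After JOIN orders (3 rows):
cities.yr | cities.qty | cities.id | cities.rank | orders.yr | orders.dept
3 | 9 | 90 | 80 | 3 | fin
3 | 3 | 10 | 30 | 3 | fin
60 | 1 | 2 | 7 | 60 | fin
After WHERE (1 rows):
cities.yr | cities.qty | cities.id | cities.rank | orders.yr | orders.dept
60 | 1 | 2 | 7 | 60 | fin
After SELECT (1 rows):
cities.id
2
After ORDER BY (1 rows):
cities.id
2

== RESULT ==
cities.id
2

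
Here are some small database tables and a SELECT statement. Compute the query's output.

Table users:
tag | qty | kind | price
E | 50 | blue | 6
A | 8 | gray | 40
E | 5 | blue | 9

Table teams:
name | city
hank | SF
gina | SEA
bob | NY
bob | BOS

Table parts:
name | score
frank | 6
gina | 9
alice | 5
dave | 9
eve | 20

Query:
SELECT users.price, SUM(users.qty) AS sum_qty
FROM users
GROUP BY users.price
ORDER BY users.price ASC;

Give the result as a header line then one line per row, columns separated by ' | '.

== RESULT ==
users.price | sum_qty
6 | 50
9 | 5
40 | 8

Derivation:
After GROUP BY (3 rows):
users.price | sum_qty
6 | 50
40 | 8
9 | 5
After ORDER BY (3 rows):
users.price | sum_qty
6 | 50
9 | 5
40 | 8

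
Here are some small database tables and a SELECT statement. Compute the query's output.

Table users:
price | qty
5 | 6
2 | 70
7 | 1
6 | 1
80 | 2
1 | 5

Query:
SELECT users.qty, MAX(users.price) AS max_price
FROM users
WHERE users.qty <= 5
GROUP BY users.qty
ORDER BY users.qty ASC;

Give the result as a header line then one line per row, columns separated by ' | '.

== RESULT ==
users.qty | max_price
1 | 7
2 | 80
5 | 1

Derivation:
After WHERE (4 rows):
users.price | users.qty
7 | 1
6 | 1
80 | 2
1 | 5
After GROUP BY (3 rows):
users.qty | max_price
1 | 7
2 | 80
5 | 1
After ORDER BY (3 rows):
users.qty | max_price
1 | 7
2 | 80
5 | 1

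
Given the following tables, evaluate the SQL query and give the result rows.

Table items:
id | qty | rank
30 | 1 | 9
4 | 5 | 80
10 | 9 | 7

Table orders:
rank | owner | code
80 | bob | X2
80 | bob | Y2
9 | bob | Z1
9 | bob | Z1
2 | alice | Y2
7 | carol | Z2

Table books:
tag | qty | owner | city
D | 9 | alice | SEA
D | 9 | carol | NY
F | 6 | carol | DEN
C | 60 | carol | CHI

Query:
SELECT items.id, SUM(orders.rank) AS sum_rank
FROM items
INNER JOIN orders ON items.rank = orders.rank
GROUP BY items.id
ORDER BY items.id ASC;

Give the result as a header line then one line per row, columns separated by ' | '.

== RESULT ==
items.id | sum_rank
4 | 160
10 | 7
30 | 18

Derivation:
After JOIN orders (5 rows):
items.id | items.qty | items.rank | orders.rank | orders.owner | orders.code
30 | 1 | 9 | 9 | bob | Z1
30 | 1 | 9 | 9 | bob | Z1
4 | 5 | 80 | 80 | bob | X2
4 | 5 | 80 | 80 | bob | Y2
10 | 9 | 7 | 7 | carol | Z2
After GROUP BY (3 rows):
items.id | sum_rank
30 | 18
4 | 160
10 | 7
After ORDER BY (3 rows):
items.id | sum_rank
4 | 160
10 | 7
30 | 18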